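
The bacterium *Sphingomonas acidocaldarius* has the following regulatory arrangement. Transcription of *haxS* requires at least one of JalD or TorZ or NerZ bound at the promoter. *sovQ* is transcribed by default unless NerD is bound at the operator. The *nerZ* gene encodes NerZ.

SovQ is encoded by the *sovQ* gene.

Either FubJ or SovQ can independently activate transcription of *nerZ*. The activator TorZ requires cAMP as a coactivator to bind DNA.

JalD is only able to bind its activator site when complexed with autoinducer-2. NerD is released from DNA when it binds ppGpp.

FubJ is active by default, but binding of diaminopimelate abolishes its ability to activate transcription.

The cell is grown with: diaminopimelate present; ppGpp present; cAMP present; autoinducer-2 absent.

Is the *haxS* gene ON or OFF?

ON

Autoinducer-2 is absent, so JalD is inactive.
cAMP is present, so TorZ is active.
Diaminopimelate is present, so FubJ is inactive.
ppGpp is present, so NerD is inactive.
With no repressor bound, *sovQ* is transcribed.
So SovQ is produced and active.
Activator SovQ is present, so *nerZ* is transcribed.
So NerZ is produced and active.
Activator TorZ is present, so *haxS* is transcribed.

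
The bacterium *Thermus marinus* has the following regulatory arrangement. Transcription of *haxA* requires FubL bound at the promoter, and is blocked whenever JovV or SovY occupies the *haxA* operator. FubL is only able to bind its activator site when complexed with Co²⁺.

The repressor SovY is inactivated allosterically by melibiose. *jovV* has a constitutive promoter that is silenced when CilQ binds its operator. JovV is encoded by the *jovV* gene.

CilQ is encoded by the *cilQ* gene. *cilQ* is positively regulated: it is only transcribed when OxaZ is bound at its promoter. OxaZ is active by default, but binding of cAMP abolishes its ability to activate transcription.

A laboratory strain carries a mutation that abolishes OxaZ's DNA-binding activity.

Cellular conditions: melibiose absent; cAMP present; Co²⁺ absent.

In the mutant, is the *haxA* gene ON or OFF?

OxaZ is non-functional in this strain, so it has no effect.
Required activator OxaZ is absent, so *cilQ* is not transcribed.
So CilQ is not produced.
With no repressor bound, *jovV* is transcribed.
So JovV is produced and active.
Co²⁺ is absent, so FubL is inactive.
Melibiose is absent, so SovY is active.
With repressor JovV bound, *haxA* is not transcribed.

OFF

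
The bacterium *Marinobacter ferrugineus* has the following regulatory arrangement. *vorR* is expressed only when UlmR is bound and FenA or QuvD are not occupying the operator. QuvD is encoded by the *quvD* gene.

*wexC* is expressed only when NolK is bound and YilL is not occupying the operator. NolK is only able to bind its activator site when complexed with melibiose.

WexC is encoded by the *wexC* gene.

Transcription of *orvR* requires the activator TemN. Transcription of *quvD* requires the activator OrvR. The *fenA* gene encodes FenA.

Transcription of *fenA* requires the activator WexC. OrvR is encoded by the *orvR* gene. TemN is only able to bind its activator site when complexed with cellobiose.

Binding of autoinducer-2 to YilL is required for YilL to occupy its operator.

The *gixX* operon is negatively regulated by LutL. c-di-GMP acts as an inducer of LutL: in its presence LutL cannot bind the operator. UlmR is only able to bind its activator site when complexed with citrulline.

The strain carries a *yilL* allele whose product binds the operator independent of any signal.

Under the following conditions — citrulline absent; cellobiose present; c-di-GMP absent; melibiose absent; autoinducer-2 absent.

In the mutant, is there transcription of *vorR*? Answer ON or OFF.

OFF

YilL is constitutively active in this strain.
Melibiose is absent, so NolK is inactive.
With repressor YilL bound, *wexC* is not transcribed.
So WexC is not produced.
Required activator WexC is absent, so *fenA* is not transcribed.
So FenA is not produced.
Citrulline is absent, so UlmR is inactive.
Cellobiose is present, so TemN is active.
No repressor is bound and TemN is active, so *orvR* is transcribed.
So OrvR is produced and active.
No repressor is bound and OrvR is active, so *quvD* is transcribed.
So QuvD is produced and active.
With repressor QuvD bound, *vorR* is not transcribed.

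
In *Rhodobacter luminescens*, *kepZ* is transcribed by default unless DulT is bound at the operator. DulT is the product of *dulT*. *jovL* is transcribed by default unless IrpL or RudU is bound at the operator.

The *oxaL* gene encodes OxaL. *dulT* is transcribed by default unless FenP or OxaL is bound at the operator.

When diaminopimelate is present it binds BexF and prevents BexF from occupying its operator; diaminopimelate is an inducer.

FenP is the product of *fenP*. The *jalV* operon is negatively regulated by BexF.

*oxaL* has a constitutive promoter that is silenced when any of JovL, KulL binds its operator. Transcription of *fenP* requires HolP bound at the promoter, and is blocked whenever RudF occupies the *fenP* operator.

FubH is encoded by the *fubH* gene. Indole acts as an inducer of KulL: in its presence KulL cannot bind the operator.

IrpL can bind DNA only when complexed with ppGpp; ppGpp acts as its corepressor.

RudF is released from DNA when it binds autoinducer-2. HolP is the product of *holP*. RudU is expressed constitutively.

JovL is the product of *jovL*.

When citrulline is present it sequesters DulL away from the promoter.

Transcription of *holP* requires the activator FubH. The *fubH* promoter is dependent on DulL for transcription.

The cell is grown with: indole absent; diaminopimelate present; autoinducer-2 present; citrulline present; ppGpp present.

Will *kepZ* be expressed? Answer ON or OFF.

Citrulline is present, so DulL is inactive.
Required activator DulL is absent, so *fubH* is not transcribed.
So FubH is not produced.
Required activator FubH is absent, so *holP* is not transcribed.
So HolP is not produced.
Autoinducer-2 is present, so RudF is inactive.
Required activator HolP is absent, so *fenP* is not transcribed.
So FenP is not produced.
ppGpp is present, so IrpL is active.
RudU is produced constitutively and is active.
With repressor IrpL bound, *jovL* is not transcribed.
So JovL is not produced.
Indole is absent, so KulL is active.
With repressor KulL bound, *oxaL* is not transcribed.
So OxaL is not produced.
With no repressor bound, *dulT* is transcribed.
So DulT is produced and active.
With repressor DulT bound, *kepZ* is not transcribed.

OFF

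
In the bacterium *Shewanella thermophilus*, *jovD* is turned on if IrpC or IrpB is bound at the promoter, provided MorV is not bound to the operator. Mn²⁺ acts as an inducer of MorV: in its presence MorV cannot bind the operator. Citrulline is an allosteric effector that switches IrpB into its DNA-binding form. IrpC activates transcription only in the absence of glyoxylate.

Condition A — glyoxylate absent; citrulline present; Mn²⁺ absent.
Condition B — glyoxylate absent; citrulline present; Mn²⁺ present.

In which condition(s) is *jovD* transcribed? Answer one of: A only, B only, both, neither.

Condition A:
Glyoxylate is absent, so IrpC is active.
Citrulline is present, so IrpB is active.
Mn²⁺ is absent, so MorV is active.
With repressor MorV bound, *jovD* is not transcribed.
→ *jovD* is OFF in A.
Condition B:
Glyoxylate is absent, so IrpC is active.
Citrulline is present, so IrpB is active.
Mn²⁺ is present, so MorV is inactive.
Activator IrpC is present, so *jovD* is transcribed.
→ *jovD* is ON in B.

B only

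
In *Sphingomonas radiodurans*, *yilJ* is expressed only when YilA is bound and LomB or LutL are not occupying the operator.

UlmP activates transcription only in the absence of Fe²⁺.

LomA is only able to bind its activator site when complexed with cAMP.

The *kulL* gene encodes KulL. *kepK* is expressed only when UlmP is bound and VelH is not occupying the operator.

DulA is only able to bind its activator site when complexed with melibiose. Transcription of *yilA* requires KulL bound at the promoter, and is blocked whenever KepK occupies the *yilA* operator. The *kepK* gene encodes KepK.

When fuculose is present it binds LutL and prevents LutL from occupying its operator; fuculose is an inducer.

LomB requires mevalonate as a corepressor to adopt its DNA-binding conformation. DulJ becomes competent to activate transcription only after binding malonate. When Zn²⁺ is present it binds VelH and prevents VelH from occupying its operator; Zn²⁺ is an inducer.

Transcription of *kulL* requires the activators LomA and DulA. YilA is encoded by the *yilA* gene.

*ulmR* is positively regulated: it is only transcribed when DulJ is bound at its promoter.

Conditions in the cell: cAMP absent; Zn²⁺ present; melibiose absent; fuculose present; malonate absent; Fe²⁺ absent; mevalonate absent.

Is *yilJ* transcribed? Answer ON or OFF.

Mevalonate is absent, so LomB is inactive.
Fuculose is present, so LutL is inactive.
Zn²⁺ is present, so VelH is inactive.
Fe²⁺ is absent, so UlmP is active.
No repressor is bound and UlmP is active, so *kepK* is transcribed.
So KepK is produced and active.
cAMP is absent, so LomA is inactive.
Melibiose is absent, so DulA is inactive.
Required activator LomA is absent, so *kulL* is not transcribed.
So KulL is not produced.
With repressor KepK bound, *yilA* is not transcribed.
So YilA is not produced.
Required activator YilA is absent, so *yilJ* is not transcribed.

OFF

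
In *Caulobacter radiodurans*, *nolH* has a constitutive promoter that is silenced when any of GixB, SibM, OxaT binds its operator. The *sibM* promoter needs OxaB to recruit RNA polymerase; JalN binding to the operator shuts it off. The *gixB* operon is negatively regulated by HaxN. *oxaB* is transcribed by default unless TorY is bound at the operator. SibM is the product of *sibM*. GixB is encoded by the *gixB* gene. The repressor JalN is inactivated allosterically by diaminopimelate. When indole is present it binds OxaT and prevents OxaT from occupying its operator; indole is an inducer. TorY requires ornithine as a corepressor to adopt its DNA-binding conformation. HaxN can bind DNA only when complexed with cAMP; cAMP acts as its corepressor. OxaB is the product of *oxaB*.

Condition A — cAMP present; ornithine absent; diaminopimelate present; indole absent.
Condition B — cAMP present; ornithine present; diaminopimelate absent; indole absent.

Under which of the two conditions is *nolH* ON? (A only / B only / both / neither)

Condition A:
cAMP is present, so HaxN is active.
With repressor HaxN bound, *gixB* is not transcribed.
So GixB is not produced.
Ornithine is absent, so TorY is inactive.
With no repressor bound, *oxaB* is transcribed.
So OxaB is produced and active.
Diaminopimelate is present, so JalN is inactive.
No repressor is bound and OxaB is active, so *sibM* is transcribed.
So SibM is produced and active.
Indole is absent, so OxaT is active.
With repressor SibM bound, *nolH* is not transcribed.
→ *nolH* is OFF in A.
Condition B:
cAMP is present, so HaxN is active.
With repressor HaxN bound, *gixB* is not transcribed.
So GixB is not produced.
Ornithine is present, so TorY is active.
With repressor TorY bound, *oxaB* is not transcribed.
So OxaB is not produced.
Diaminopimelate is absent, so JalN is active.
With repressor JalN bound, *sibM* is not transcribed.
So SibM is not produced.
Indole is absent, so OxaT is active.
With repressor OxaT bound, *nolH* is not transcribed.
→ *nolH* is OFF in B.

neither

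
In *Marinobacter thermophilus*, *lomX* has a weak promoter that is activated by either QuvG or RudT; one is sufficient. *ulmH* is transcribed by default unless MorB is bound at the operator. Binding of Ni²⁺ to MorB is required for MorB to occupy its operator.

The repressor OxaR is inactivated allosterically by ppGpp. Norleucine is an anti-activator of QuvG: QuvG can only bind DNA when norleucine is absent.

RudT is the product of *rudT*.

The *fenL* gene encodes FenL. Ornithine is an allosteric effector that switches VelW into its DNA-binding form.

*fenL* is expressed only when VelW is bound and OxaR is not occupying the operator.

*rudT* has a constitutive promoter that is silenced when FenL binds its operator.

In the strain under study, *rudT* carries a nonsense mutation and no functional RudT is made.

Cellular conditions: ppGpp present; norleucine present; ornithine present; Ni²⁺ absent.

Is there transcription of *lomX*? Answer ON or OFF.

Norleucine is present, so QuvG is inactive.
RudT is non-functional in this strain, so it has no effect.
No activator is available at the *lomX* promoter, so *lomX* is not transcribed.

OFF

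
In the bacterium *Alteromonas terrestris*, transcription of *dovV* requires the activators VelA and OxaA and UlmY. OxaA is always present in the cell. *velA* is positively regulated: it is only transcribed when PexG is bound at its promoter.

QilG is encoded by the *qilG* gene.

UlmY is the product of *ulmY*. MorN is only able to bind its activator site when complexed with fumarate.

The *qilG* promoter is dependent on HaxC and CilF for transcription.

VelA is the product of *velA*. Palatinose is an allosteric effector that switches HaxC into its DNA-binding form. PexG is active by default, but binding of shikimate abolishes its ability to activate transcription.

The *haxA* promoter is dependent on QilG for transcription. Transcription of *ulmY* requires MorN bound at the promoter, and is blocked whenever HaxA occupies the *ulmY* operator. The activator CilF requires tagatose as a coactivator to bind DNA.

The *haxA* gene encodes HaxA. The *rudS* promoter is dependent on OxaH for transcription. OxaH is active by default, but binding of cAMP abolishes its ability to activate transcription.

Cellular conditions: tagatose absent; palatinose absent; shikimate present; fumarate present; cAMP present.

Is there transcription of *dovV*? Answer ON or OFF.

OFF

Shikimate is present, so PexG is inactive.
Required activator PexG is absent, so *velA* is not transcribed.
So VelA is not produced.
OxaA is produced constitutively and is active.
Palatinose is absent, so HaxC is inactive.
Tagatose is absent, so CilF is inactive.
Required activator HaxC is absent, so *qilG* is not transcribed.
So QilG is not produced.
Required activator QilG is absent, so *haxA* is not transcribed.
So HaxA is not produced.
Fumarate is present, so MorN is active.
No repressor is bound and MorN is active, so *ulmY* is transcribed.
So UlmY is produced and active.
Required activator VelA is absent, so *dovV* is not transcribed.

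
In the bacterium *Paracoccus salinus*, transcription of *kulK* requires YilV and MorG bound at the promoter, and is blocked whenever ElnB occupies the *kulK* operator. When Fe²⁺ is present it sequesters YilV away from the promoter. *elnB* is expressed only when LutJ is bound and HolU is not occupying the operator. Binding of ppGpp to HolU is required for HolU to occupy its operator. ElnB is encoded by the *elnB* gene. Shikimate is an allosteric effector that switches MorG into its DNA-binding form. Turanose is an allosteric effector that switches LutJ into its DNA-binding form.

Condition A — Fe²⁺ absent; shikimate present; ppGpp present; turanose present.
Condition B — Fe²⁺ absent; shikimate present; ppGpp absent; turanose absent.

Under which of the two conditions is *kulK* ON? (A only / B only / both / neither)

Condition A:
Fe²⁺ is absent, so YilV is active.
Shikimate is present, so MorG is active.
ppGpp is present, so HolU is active.
Turanose is present, so LutJ is active.
With repressor HolU bound, *elnB* is not transcribed.
So ElnB is not produced.
No repressor is bound and YilV and MorG are active, so *kulK* is transcribed.
→ *kulK* is ON in A.
Condition B:
Fe²⁺ is absent, so YilV is active.
Shikimate is present, so MorG is active.
ppGpp is absent, so HolU is inactive.
Turanose is absent, so LutJ is inactive.
Required activator LutJ is absent, so *elnB* is not transcribed.
So ElnB is not produced.
No repressor is bound and YilV and MorG are active, so *kulK* is transcribed.
→ *kulK* is ON in B.

both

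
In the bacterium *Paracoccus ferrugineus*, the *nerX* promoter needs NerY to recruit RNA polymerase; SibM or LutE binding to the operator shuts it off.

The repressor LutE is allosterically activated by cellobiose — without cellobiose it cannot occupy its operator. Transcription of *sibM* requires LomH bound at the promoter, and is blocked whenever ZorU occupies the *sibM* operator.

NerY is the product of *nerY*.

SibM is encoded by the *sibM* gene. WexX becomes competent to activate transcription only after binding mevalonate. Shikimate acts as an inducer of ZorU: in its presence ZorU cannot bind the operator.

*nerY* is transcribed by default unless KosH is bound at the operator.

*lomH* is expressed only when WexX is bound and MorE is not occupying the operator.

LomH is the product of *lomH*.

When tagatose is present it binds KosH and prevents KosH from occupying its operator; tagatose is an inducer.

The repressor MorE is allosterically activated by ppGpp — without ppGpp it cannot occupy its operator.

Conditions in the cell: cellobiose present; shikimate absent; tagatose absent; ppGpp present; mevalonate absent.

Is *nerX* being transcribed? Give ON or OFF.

Tagatose is absent, so KosH is active.
With repressor KosH bound, *nerY* is not transcribed.
So NerY is not produced.
Shikimate is absent, so ZorU is active.
Mevalonate is absent, so WexX is inactive.
ppGpp is present, so MorE is active.
With repressor MorE bound, *lomH* is not transcribed.
So LomH is not produced.
With repressor ZorU bound, *sibM* is not transcribed.
So SibM is not produced.
Cellobiose is present, so LutE is active.
With repressor LutE bound, *nerX* is not transcribed.

OFF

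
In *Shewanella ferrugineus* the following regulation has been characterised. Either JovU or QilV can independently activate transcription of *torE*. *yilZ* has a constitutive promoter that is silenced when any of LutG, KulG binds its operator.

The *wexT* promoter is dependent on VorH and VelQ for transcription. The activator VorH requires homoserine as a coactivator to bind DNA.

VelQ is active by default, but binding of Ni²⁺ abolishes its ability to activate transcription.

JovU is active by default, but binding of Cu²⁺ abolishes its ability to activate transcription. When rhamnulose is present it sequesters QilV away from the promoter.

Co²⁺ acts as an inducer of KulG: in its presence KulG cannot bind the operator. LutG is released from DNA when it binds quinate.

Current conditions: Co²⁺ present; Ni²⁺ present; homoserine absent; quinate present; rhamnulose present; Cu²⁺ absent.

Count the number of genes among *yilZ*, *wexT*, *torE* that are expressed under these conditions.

2

Quinate is present, so LutG is inactive.
Co²⁺ is present, so KulG is inactive.
With no repressor bound, *yilZ* is transcribed.
→ *yilZ* is ON.
Homoserine is absent, so VorH is inactive.
Ni²⁺ is present, so VelQ is inactive.
Required activator VorH is absent, so *wexT* is not transcribed.
→ *wexT* is OFF.
Cu²⁺ is absent, so JovU is active.
Rhamnulose is present, so QilV is inactive.
Activator JovU is present, so *torE* is transcribed.
→ *torE* is ON.
2 of the 3 genes are transcribed.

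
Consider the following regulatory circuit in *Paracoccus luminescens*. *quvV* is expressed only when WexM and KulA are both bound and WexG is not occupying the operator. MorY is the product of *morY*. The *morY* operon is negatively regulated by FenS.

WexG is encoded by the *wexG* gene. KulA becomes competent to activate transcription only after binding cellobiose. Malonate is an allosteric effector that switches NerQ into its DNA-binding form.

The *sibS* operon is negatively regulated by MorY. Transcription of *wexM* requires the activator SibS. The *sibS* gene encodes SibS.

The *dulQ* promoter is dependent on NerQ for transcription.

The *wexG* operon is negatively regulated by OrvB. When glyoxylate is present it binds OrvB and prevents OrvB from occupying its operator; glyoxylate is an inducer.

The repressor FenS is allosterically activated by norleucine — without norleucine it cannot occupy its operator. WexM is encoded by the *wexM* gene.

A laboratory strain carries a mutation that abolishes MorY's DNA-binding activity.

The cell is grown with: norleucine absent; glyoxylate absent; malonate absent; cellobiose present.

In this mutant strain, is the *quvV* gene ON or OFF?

ON

Glyoxylate is absent, so OrvB is active.
With repressor OrvB bound, *wexG* is not transcribed.
So WexG is not produced.
MorY is non-functional in this strain, so it has no effect.
With no repressor bound, *sibS* is transcribed.
So SibS is produced and active.
No repressor is bound and SibS is active, so *wexM* is transcribed.
So WexM is produced and active.
Cellobiose is present, so KulA is active.
No repressor is bound and WexM and KulA are active, so *quvV* is transcribed.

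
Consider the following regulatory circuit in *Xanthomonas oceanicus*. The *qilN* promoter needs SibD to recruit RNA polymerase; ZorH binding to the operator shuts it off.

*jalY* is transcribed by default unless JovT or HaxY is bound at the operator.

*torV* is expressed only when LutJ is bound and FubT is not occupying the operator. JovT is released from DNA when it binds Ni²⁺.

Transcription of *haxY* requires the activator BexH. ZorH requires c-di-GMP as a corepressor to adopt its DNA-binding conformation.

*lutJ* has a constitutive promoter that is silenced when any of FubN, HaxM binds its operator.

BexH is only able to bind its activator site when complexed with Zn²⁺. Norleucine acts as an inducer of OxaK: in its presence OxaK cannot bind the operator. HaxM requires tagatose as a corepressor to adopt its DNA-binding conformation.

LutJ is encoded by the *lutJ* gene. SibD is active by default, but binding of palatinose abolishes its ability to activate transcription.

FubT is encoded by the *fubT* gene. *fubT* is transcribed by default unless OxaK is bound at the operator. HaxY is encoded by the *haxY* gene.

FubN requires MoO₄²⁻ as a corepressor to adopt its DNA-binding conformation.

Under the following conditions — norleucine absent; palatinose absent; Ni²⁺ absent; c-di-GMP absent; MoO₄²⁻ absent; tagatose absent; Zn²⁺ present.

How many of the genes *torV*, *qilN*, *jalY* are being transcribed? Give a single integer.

Norleucine is absent, so OxaK is active.
With repressor OxaK bound, *fubT* is not transcribed.
So FubT is not produced.
MoO₄²⁻ is absent, so FubN is inactive.
Tagatose is absent, so HaxM is inactive.
With no repressor bound, *lutJ* is transcribed.
So LutJ is produced and active.
No repressor is bound and LutJ is active, so *torV* is transcribed.
→ *torV* is ON.
c-di-GMP is absent, so ZorH is inactive.
Palatinose is absent, so SibD is active.
No repressor is bound and SibD is active, so *qilN* is transcribed.
→ *qilN* is ON.
Ni²⁺ is absent, so JovT is active.
Zn²⁺ is present, so BexH is active.
No repressor is bound and BexH is active, so *haxY* is transcribed.
So HaxY is produced and active.
With repressor JovT bound, *jalY* is not transcribed.
→ *jalY* is OFF.
2 of the 3 genes are transcribed.

2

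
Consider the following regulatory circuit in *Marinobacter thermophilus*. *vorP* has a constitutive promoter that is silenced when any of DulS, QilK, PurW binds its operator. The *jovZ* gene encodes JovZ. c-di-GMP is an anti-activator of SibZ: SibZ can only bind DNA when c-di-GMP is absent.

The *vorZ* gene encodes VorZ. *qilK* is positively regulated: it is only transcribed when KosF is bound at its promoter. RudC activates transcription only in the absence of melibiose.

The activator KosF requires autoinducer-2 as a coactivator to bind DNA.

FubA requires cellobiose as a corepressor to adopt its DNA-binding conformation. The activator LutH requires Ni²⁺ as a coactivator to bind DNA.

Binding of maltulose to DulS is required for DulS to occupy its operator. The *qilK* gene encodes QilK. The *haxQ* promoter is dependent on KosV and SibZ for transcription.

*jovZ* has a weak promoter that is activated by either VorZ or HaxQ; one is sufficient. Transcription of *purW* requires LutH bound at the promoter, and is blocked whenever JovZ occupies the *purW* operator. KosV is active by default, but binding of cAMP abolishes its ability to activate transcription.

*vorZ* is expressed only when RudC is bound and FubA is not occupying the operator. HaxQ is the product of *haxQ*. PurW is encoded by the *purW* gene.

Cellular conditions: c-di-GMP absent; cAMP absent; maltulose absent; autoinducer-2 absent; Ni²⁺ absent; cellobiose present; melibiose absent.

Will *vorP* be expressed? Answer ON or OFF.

ON

Maltulose is absent, so DulS is inactive.
Autoinducer-2 is absent, so KosF is inactive.
Required activator KosF is absent, so *qilK* is not transcribed.
So QilK is not produced.
Cellobiose is present, so FubA is active.
Melibiose is absent, so RudC is active.
With repressor FubA bound, *vorZ* is not transcribed.
So VorZ is not produced.
cAMP is absent, so KosV is active.
c-di-GMP is absent, so SibZ is active.
No repressor is bound and KosV and SibZ are active, so *haxQ* is transcribed.
So HaxQ is produced and active.
Activator HaxQ is present, so *jovZ* is transcribed.
So JovZ is produced and active.
Ni²⁺ is absent, so LutH is inactive.
With repressor JovZ bound, *purW* is not transcribed.
So PurW is not produced.
With no repressor bound, *vorP* is transcribed.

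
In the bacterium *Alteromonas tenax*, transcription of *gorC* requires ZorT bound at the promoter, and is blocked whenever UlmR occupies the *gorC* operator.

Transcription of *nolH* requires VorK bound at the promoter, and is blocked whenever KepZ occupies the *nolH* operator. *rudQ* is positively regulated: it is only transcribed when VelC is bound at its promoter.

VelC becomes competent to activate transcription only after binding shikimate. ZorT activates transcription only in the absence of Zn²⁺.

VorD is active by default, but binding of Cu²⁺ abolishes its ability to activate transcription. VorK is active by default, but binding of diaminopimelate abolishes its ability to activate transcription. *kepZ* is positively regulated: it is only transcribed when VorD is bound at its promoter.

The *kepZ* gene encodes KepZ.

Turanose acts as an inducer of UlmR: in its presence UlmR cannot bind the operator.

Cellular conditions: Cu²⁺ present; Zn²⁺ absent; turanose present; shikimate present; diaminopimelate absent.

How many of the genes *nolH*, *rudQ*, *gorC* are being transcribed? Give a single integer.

Diaminopimelate is absent, so VorK is active.
Cu²⁺ is present, so VorD is inactive.
Required activator VorD is absent, so *kepZ* is not transcribed.
So KepZ is not produced.
No repressor is bound and VorK is active, so *nolH* is transcribed.
→ *nolH* is ON.
Shikimate is present, so VelC is active.
No repressor is bound and VelC is active, so *rudQ* is transcribed.
→ *rudQ* is ON.
Turanose is present, so UlmR is inactive.
Zn²⁺ is absent, so ZorT is active.
No repressor is bound and ZorT is active, so *gorC* is transcribed.
→ *gorC* is ON.
3 of the 3 genes are transcribed.

3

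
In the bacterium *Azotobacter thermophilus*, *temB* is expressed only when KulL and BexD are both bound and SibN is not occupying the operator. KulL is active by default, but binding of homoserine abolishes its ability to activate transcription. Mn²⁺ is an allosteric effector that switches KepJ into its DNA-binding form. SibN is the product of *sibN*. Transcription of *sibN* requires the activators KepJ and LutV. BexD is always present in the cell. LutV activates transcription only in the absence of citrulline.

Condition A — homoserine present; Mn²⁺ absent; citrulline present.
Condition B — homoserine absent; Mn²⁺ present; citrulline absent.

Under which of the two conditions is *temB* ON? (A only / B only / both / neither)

neither

Condition A:
Homoserine is present, so KulL is inactive.
BexD is produced constitutively and is active.
Mn²⁺ is absent, so KepJ is inactive.
Citrulline is present, so LutV is inactive.
Required activator KepJ is absent, so *sibN* is not transcribed.
So SibN is not produced.
Required activator KulL is absent, so *temB* is not transcribed.
→ *temB* is OFF in A.
Condition B:
Homoserine is absent, so KulL is active.
BexD is produced constitutively and is active.
Mn²⁺ is present, so KepJ is active.
Citrulline is absent, so LutV is active.
No repressor is bound and KepJ and LutV are active, so *sibN* is transcribed.
So SibN is produced and active.
With repressor SibN bound, *temB* is not transcribed.
→ *temB* is OFF in B.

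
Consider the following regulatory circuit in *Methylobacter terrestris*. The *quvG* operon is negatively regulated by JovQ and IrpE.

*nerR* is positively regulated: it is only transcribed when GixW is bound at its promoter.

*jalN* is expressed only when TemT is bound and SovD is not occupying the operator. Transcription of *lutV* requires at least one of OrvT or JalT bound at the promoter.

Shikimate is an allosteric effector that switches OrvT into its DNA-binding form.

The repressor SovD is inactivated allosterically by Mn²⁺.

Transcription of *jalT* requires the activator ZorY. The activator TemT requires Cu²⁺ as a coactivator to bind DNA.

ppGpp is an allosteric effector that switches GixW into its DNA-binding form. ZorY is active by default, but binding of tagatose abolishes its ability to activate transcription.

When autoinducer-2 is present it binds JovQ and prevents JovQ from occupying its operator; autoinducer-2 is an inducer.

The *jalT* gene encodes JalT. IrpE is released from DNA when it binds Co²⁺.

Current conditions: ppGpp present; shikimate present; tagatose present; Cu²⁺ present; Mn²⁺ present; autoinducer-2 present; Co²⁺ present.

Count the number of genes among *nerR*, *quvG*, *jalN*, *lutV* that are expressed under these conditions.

4

ppGpp is present, so GixW is active.
No repressor is bound and GixW is active, so *nerR* is transcribed.
→ *nerR* is ON.
Autoinducer-2 is present, so JovQ is inactive.
Co²⁺ is present, so IrpE is inactive.
With no repressor bound, *quvG* is transcribed.
→ *quvG* is ON.
Mn²⁺ is present, so SovD is inactive.
Cu²⁺ is present, so TemT is active.
No repressor is bound and TemT is active, so *jalN* is transcribed.
→ *jalN* is ON.
Shikimate is present, so OrvT is active.
Tagatose is present, so ZorY is inactive.
Required activator ZorY is absent, so *jalT* is not transcribed.
So JalT is not produced.
Activator OrvT is present, so *lutV* is transcribed.
→ *lutV* is ON.
4 of the 4 genes are transcribed.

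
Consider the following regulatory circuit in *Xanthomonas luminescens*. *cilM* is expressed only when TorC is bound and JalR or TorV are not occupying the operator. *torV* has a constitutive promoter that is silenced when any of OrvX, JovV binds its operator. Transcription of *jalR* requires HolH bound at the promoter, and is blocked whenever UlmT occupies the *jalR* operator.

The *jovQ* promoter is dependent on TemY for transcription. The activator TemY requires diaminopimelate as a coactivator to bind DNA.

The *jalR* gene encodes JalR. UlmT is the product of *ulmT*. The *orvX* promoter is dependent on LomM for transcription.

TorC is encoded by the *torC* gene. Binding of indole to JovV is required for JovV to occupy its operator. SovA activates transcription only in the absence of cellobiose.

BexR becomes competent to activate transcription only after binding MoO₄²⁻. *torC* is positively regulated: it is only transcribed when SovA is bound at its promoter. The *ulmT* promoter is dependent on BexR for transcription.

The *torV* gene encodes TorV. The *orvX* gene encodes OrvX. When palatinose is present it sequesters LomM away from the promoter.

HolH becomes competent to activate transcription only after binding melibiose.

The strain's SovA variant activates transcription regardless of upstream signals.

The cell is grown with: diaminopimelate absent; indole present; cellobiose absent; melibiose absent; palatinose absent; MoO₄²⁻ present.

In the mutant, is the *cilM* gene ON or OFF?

ON

MoO₄²⁻ is present, so BexR is active.
No repressor is bound and BexR is active, so *ulmT* is transcribed.
So UlmT is produced and active.
Melibiose is absent, so HolH is inactive.
With repressor UlmT bound, *jalR* is not transcribed.
So JalR is not produced.
Palatinose is absent, so LomM is active.
No repressor is bound and LomM is active, so *orvX* is transcribed.
So OrvX is produced and active.
Indole is present, so JovV is active.
With repressor OrvX bound, *torV* is not transcribed.
So TorV is not produced.
SovA is constitutively active in this strain.
No repressor is bound and SovA is active, so *torC* is transcribed.
So TorC is produced and active.
No repressor is bound and TorC is active, so *cilM* is transcribed.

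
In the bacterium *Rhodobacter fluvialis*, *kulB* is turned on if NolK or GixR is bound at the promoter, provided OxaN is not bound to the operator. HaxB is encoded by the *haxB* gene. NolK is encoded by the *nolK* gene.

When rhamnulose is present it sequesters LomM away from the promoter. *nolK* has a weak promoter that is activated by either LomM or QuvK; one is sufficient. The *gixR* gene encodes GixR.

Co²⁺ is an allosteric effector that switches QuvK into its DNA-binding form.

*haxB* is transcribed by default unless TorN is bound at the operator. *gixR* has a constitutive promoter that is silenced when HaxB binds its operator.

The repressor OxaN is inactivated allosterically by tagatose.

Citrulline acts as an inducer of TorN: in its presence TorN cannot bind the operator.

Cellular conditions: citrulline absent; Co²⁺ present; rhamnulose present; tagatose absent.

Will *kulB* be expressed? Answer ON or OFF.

OFF

Rhamnulose is present, so LomM is inactive.
Co²⁺ is present, so QuvK is active.
Activator QuvK is present, so *nolK* is transcribed.
So NolK is produced and active.
Tagatose is absent, so OxaN is active.
Citrulline is absent, so TorN is active.
With repressor TorN bound, *haxB* is not transcribed.
So HaxB is not produced.
With no repressor bound, *gixR* is transcribed.
So GixR is produced and active.
With repressor OxaN bound, *kulB* is not transcribed.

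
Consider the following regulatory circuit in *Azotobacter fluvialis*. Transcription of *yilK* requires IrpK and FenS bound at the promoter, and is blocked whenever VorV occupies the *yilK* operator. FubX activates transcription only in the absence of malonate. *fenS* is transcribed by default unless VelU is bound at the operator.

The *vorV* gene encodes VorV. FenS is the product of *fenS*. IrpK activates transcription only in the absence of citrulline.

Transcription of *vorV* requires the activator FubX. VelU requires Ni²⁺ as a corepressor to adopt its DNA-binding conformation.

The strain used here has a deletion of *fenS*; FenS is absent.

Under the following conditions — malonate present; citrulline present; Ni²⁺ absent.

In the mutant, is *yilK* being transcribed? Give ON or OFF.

Citrulline is present, so IrpK is inactive.
Malonate is present, so FubX is inactive.
Required activator FubX is absent, so *vorV* is not transcribed.
So VorV is not produced.
FenS is non-functional in this strain, so it has no effect.
Required activator IrpK is absent, so *yilK* is not transcribed.

OFF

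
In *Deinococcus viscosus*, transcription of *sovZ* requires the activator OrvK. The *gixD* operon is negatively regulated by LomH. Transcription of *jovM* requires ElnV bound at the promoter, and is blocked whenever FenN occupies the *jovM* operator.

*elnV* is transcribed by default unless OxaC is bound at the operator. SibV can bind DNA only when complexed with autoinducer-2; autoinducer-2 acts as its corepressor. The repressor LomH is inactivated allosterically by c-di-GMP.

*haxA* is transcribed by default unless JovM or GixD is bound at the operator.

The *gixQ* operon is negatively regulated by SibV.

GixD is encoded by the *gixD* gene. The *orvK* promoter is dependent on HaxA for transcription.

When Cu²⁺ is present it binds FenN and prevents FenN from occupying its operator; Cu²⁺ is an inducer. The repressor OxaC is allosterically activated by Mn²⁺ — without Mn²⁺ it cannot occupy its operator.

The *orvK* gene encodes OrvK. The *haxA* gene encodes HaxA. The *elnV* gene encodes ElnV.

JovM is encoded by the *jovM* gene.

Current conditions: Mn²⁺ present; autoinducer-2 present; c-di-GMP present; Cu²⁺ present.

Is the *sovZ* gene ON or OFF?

OFF

Mn²⁺ is present, so OxaC is active.
With repressor OxaC bound, *elnV* is not transcribed.
So ElnV is not produced.
Cu²⁺ is present, so FenN is inactive.
Required activator ElnV is absent, so *jovM* is not transcribed.
So JovM is not produced.
c-di-GMP is present, so LomH is inactive.
With no repressor bound, *gixD* is transcribed.
So GixD is produced and active.
With repressor GixD bound, *haxA* is not transcribed.
So HaxA is not produced.
Required activator HaxA is absent, so *orvK* is not transcribed.
So OrvK is not produced.
Required activator OrvK is absent, so *sovZ* is not transcribed.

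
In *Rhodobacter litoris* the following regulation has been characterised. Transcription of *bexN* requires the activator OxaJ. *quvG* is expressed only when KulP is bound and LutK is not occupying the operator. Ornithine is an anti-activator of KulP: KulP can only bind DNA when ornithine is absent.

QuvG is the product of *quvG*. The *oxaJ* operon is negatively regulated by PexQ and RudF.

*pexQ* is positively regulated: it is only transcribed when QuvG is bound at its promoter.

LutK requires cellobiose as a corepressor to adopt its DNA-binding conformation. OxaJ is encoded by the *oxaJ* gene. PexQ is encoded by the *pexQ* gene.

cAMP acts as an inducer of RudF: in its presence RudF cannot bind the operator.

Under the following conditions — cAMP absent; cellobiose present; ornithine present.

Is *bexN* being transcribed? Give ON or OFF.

OFF

Cellobiose is present, so LutK is active.
Ornithine is present, so KulP is inactive.
With repressor LutK bound, *quvG* is not transcribed.
So QuvG is not produced.
Required activator QuvG is absent, so *pexQ* is not transcribed.
So PexQ is not produced.
cAMP is absent, so RudF is active.
With repressor RudF bound, *oxaJ* is not transcribed.
So OxaJ is not produced.
Required activator OxaJ is absent, so *bexN* is not transcribed.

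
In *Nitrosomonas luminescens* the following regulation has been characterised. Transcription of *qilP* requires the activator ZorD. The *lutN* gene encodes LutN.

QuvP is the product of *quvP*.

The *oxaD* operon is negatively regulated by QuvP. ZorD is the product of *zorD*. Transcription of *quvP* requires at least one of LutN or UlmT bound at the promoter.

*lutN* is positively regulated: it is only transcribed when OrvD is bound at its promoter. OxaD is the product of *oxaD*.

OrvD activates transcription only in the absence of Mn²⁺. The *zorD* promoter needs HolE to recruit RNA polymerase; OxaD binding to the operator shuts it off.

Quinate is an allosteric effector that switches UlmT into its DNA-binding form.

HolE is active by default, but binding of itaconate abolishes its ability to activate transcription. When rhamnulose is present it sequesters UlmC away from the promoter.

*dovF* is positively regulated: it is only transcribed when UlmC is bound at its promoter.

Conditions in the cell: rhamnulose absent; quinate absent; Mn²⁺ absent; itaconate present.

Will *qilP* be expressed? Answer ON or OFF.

Mn²⁺ is absent, so OrvD is active.
No repressor is bound and OrvD is active, so *lutN* is transcribed.
So LutN is produced and active.
Quinate is absent, so UlmT is inactive.
Activator LutN is present, so *quvP* is transcribed.
So QuvP is produced and active.
With repressor QuvP bound, *oxaD* is not transcribed.
So OxaD is not produced.
Itaconate is present, so HolE is inactive.
Required activator HolE is absent, so *zorD* is not transcribed.
So ZorD is not produced.
Required activator ZorD is absent, so *qilP* is not transcribed.

OFF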